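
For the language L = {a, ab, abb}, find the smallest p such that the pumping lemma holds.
p = 4

For a finite language L, the pumping lemma holds vacuously if p > max|s| for s ∈ L.

The longest string in L = {a, ab, abb} has length 3.
If p = 4, then no string s ∈ L has |s| ≥ p, so the condition is vacuously true.

The minimum pumping length is p = 4.

Why no smaller p works: for any p ≤ 3, the longest string s ∈ L has |s| = 3 ≥ p, so it would
have to be pumpable; but pumping up (i = 2, 3, ...) produces ever longer strings, which cannot all lie in the
finite language L. So the pumping property fails for every p ≤ 3.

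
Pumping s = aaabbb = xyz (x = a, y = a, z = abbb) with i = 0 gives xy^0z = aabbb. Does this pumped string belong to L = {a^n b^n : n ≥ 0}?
No

xy⁰z = a · ε · abbb = aabbb.
aabbb has 2 a's and 3 b's; 2 ≠ 3, so it is not in L.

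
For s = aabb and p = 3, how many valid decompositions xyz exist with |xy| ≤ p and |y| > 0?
6

For s = 'aabb' with pumping length p = 3:

Constraints: |xy| ≤ 3, |y| > 0

Valid decompositions (|xy| ≤ p, |y| ≥ 1):
  • x='', y='a', z='abb'
  • x='a', y='a', z='bb'
  • x='', y='aa', z='bb'
  • x='aa', y='b', z='b'
  • x='a', y='ab', z='b'
  • x='', y='aab', z='b'

Total count: 6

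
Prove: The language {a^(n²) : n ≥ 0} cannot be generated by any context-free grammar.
Assume for contradiction that L is context-free, and let p ≥ 1 be the pumping length given by the pumping lemma for CFLs.
Choose s = a^(p²). Then s ∈ L and |s| = p² ≥ p.
By the CFL pumping lemma, s = uvxyz for some u, v, x, y, z with |vxy| ≤ p, |vy| ≥ 1, and uv^i xy^i z ∈ L for every i ≥ 0.
All symbols are a's, so only lengths matter: let k = |vy|, with 1 ≤ k ≤ |vxy| ≤ p.

Take i = 2: |uv²xy²z| = p² + k, and p² < p² + k ≤ p² + p < (p + 1)².
So the length lies strictly between consecutive squares and is not a perfect square; uv²xy²z ∉ L.

This contradicts the CFL pumping lemma, which requires uv^i xy^i z ∈ L for all i ≥ 0.
Hence L = {a^(n²) : n ≥ 0} is not context-free. ∎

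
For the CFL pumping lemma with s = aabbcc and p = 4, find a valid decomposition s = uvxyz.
u='a', v='a', x='bb', y='c', z='c'

For s = aabbcc with pumping length p = 4:

One valid decomposition:
- u = 'a'
- v = 'a'
- x = 'bb'
- y = 'c'
- z = 'c'

Verification:
- uvxyz = 'a' + 'a' + 'bb' + 'c' + 'c' = aabbcc ✓
- |vxy| = |'abbc'| = 4 ≤ 4 ✓
- |vy| = |'ac'| = 2 > 0 ✓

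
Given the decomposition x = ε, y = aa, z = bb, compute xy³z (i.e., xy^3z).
aaaaaabb

Given x = '', y = 'aa', z = 'bb' and i = 3:

xy^3z = x + y·y·...·y (3 times) + z
       = '' + 'aa'^3 + 'bb'
       = '' + 'aaaaaa' + 'bb'
       = 'aaaaaabb'

The pumped string is 'aaaaaabb' with length 8.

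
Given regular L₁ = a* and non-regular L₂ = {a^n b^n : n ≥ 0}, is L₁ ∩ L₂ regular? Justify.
Yes — L₁ ∩ L₂ is regular.

A string of a* contains no b's, and the only string of {a^n b^n} with no b's is ε (n = 0). So L₁ ∩ L₂ = {ε}, a finite language, which is regular.

Note that the bare facts "L₁ regular, L₂ non-regular" do not settle the question by themselves: the closure of regular languages under ∪, ∩, complement and difference applies only when BOTH operands are regular. With a non-regular operand the result can come out regular or non-regular depending on the specific languages, so one has to work out L₁ ∩ L₂ for this particular pair, as above.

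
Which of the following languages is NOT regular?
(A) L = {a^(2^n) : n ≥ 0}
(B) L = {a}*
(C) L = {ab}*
(A) {a^(2^n) : n ≥ 0}

(A) L = {a^(2^n) : n ≥ 0} is NOT regular.

The pumping lemma can be used to prove this:
After pumping, length is no longer a power of 2

The other languages are regular because they can be recognized by finite automata.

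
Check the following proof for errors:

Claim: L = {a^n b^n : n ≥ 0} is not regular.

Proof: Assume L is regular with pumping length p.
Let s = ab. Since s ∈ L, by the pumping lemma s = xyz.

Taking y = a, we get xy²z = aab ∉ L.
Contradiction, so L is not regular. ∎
The proof is INCORRECT.

Error: The string s = ab may be shorter than p.
The pumping lemma only applies to strings with |s| ≥ p, and p is not under our control.
We must choose s in terms of p, e.g. s = a^p b^p, to ensure |s| ≥ p.
(The proof also fixes one particular y; a valid argument must handle every decomposition with |xy| ≤ p and |y| ≥ 1 — for s = a^p b^p this forces y = a^k, and then xy²z = a^(p+k) b^p ∉ L.)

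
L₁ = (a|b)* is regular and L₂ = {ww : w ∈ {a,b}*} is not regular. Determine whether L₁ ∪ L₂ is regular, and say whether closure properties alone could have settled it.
Yes — L₁ ∪ L₂ is regular.

{ww} ⊆ (a|b)*, so L₁ ∪ L₂ = (a|b)*, which is regular.

Note that the bare facts "L₁ regular, L₂ non-regular" do not settle the question by themselves: the closure of regular languages under ∪, ∩, complement and difference applies only when BOTH operands are regular. With a non-regular operand the result can come out regular or non-regular depending on the specific languages, so one has to work out L₁ ∪ L₂ for this particular pair, as above.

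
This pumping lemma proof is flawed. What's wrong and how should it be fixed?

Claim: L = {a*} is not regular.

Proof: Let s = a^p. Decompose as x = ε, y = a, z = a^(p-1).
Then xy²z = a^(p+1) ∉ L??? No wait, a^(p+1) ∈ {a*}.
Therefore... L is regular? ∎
Error: The proof attempts to show a*  is not regular, but a* IS regular!

Correction: a* is a regular language (recognized by a simple DFA with one accepting state and self-loop on 'a'). The pumping lemma can only prove non-regularity, not regularity. For regular languages, pumping always works.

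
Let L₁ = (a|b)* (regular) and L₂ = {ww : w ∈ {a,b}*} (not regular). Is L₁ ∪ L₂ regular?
Yes — L₁ ∪ L₂ is regular.

{ww} ⊆ (a|b)*, so L₁ ∪ L₂ = (a|b)*, which is regular.

Note that the bare facts "L₁ regular, L₂ non-regular" do not settle the question by themselves: the closure of regular languages under ∪, ∩, complement and difference applies only when BOTH operands are regular. With a non-regular operand the result can come out regular or non-regular depending on the specific languages, so one has to work out L₁ ∪ L₂ for this particular pair, as above.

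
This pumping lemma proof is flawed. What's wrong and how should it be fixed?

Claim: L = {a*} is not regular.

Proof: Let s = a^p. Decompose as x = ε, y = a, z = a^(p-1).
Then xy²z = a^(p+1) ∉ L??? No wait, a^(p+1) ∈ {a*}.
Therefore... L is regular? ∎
Error: The proof attempts to show a*  is not regular, but a* IS regular!

Correction: a* is a regular language (recognized by a simple DFA with one accepting state and self-loop on 'a'). The pumping lemma can only prove non-regularity, not regularity. For regular languages, pumping always works.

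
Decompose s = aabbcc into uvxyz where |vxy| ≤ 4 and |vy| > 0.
u='a', v='a', x='bb', y='c', z='c'

For s = aabbcc with pumping length p = 4:

One valid decomposition:
- u = 'a'
- v = 'a'
- x = 'bb'
- y = 'c'
- z = 'c'

Verification:
- uvxyz = 'a' + 'a' + 'bb' + 'c' + 'c' = aabbcc ✓
- |vxy| = |'abbc'| = 4 ≤ 4 ✓
- |vy| = |'ac'| = 2 > 0 ✓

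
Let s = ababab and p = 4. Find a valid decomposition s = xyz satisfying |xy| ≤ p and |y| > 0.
x = '', y = 'ab', z = 'abab'

For s = ababab and p = 4, one valid decomposition is:
- x = '' (length 0)
- y = 'ab' (length 2)
- z = 'abab' (length 4)

Verification:
- xyz = '' + 'ab' + 'abab' = ababab ✓
- |xy| = 2 ≤ 4 ✓
- |y| = 2 > 0 ✓

All pumping lemma constraints are satisfied.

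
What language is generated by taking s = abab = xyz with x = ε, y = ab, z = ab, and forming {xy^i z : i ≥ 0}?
{xy^i z : i ≥ 0} = {(ab)^(i+1) : i ≥ 0} = {ab, abab, ababab, ...}

With x = ε, y = ab, z = ab: Pumping 'ab' gives strings of alternating a's and b's.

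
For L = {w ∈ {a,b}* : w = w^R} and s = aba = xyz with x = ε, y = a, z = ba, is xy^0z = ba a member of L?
No

xy⁰z = ε · ε · ba = ba.
ba reversed is ab ≠ ba, so it is not a palindrome and is not in L.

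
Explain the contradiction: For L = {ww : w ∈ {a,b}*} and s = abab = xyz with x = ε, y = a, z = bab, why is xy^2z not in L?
xy²z = aabab ∉ L

Pumping with i = 2 replaces y = a by y² = aa:
- Original: s = xyz = abab; abab splits into halves ab · ab, which are equal, so it is in L (w = ab)
- Pumped: xy²z = ε · aa · bab = aabab
- aabab has odd length 5, so it cannot be written as ww and is not in L

The pumping lemma would require xy²z ∈ L, so this decomposition yields a contradiction.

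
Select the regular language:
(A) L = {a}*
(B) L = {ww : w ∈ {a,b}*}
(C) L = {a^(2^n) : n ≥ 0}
(A) {a}*

(A) L = {a}* is regular.

This can be recognized by a finite automaton (DFA/NFA).
Regular expressions like {a}* define regular languages.

The other choices are not regular:
- {ww : w ∈ {a,b}*}: After pumping, the two halves no longer match
- {a^(2^n) : n ≥ 0}: After pumping, length is no longer a power of 2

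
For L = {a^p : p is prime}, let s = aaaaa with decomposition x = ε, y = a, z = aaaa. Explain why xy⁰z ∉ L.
xy⁰z = aaaa ∉ L

Pumping with i = 0 replaces y = a by y⁰ = ε:
- Original: s = xyz = aaaaa; aaaaa has length 5, which is prime, so it is in L
- Pumped: xy⁰z = ε · ε · aaaa = aaaa
- aaaa has length 4 = 2 × 2, which is not prime, so it is not in L

The pumping lemma would require xy⁰z ∈ L, so this decomposition yields a contradiction.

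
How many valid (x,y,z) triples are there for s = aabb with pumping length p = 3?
6

For s = 'aabb' with pumping length p = 3:

Constraints: |xy| ≤ 3, |y| > 0

Valid decompositions (|xy| ≤ p, |y| ≥ 1):
  • x='', y='a', z='abb'
  • x='a', y='a', z='bb'
  • x='', y='aa', z='bb'
  • x='aa', y='b', z='b'
  • x='a', y='ab', z='b'
  • x='', y='aab', z='b'

Total count: 6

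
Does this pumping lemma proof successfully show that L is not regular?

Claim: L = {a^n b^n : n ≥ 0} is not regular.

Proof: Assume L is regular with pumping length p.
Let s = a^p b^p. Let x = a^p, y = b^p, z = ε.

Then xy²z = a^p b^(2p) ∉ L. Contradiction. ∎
The proof is INCORRECT.

Error: The decomposition violates |xy| ≤ p.
With x = a^p and y = b^p, we have |xy| = 2p > p.
The pumping lemma requires |xy| ≤ p, so y must be within the first p characters.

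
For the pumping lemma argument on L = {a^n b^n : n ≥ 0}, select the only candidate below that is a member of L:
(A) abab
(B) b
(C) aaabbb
(C) aaabbb

The pumping lemma is applied to a string s that lies in L, so first check membership of each option:
- (A) abab has an a after a b, so it is not of the form a^n b^n and is not in L ✗
- (B) b has 0 a's and 1 b's; 0 ≠ 1, so it is not in L ✗
- (C) aaabbb = a^3 b^3 has equal counts (3 = 3), so it is in L ✓

Only (C) aaabbb is in L, so it is the only candidate that could play the role of s.
(In a complete proof one picks s in terms of the pumping length p so that |s| ≥ p is guaranteed; a fixed string like aaabbb illustrates the shape of such an s.)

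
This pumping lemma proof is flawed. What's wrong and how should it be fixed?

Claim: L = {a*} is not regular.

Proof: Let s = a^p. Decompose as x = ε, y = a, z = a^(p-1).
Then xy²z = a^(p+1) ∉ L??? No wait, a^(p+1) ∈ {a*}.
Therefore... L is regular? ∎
Error: The proof attempts to show a*  is not regular, but a* IS regular!

Correction: a* is a regular language (recognized by a simple DFA with one accepting state and self-loop on 'a'). The pumping lemma can only prove non-regularity, not regularity. For regular languages, pumping always works.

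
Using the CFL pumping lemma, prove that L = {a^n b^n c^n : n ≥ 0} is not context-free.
Assume for contradiction that L is context-free, and let p ≥ 1 be the pumping length given by the pumping lemma for CFLs.
Choose s = a^p b^p c^p. Then s ∈ L and |s| = 3p ≥ p.
By the CFL pumping lemma, s = uvxyz for some u, v, x, y, z with |vxy| ≤ p, |vy| ≥ 1, and uv^i xy^i z ∈ L for every i ≥ 0.

Because |vxy| ≤ p, the window vxy cannot contain both an a and a c: any substring of s containing both must include the entire block b^p plus at least one a and one c, so it has length ≥ p + 2 > p.
Hence at least one of the letters a, c does not occur in vy at all.

Take i = 0: the string uxz is obtained from s by deleting |vy| ≥ 1 symbols, so |uxz| = 3p − |vy| < 3p.
But the letter (a or c) that does not occur in vy still occurs exactly p times in uxz. Every string of L with exactly p copies of some letter is a^p b^p c^p, of length 3p. Since |uxz| < 3p, uxz ∉ L.

This contradicts the CFL pumping lemma, which requires uv^i xy^i z ∈ L for all i ≥ 0.
Hence L = {a^n b^n c^n : n ≥ 0} is not context-free. ∎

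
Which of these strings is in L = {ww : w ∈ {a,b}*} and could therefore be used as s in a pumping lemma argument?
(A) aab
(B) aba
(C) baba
(C) baba

The pumping lemma is applied to a string s that lies in L, so first check membership of each option:
- (A) aab has odd length 3, so it cannot be written as ww and is not in L ✗
- (B) aba has odd length 3, so it cannot be written as ww and is not in L ✗
- (C) baba splits into halves ba · ba, which are equal, so it is in L (w = ba) ✓

Only (C) baba is in L, so it is the only candidate that could play the role of s.
(In a complete proof one picks s in terms of the pumping length p so that |s| ≥ p is guaranteed; a fixed string like baba illustrates the shape of such an s.)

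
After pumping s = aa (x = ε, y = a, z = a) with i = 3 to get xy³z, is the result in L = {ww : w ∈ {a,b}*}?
Yes

xy³z = ε · aaa · a = aaaa.
aaaa splits into halves aa · aa, which are equal, so it is in L (w = aa).
(A single pumped string landing in L is not a contradiction by itself; a non-regularity proof needs some i for which xy^i z ∉ L, for every admissible decomposition.)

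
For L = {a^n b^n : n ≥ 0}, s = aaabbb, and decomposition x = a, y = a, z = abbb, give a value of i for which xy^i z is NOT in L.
i = 0

xy⁰z = a · ε · abbb = aabbb; aabbb has 2 a's and 3 b's; 2 ≠ 3, so it is not in L.
(Other choices also work, e.g. i = 2, 3; only i = 1 is guaranteed to stay in L since xy¹z = s.)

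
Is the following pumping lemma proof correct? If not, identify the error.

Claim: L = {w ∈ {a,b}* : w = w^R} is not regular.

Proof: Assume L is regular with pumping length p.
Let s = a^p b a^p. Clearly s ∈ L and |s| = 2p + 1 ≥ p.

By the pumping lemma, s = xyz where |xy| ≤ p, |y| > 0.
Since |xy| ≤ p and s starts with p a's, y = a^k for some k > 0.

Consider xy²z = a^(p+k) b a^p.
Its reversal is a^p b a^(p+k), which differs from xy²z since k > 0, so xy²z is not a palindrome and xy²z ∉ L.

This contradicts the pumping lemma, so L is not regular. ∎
The proof is correct.

This proof is valid because:
1. s = a^p b a^p is in L and is chosen in terms of p, so |s| ≥ p holds for every p
2. The decomposition analysis is correct: |xy| ≤ p forces y to lie inside the leading a's
3. The contradiction is valid: a^(p+k) b a^p has more a's before the b than after it, so it is not a palindrome
4. The conclusion follows logically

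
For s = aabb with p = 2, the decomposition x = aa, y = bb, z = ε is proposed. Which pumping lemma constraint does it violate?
Violated: |xy| ≤ p

The decomposition x = aa, y = bb, z = ε for s = aabb with p = 2
violates the constraint: |xy| ≤ p

|xy| = |aabb| = 4 > 2 = p. The decomposition puts too many characters in xy.

Pumping lemma constraints:
1. xyz = s (decomposition is valid)
2. |xy| ≤ p
3. |y| > 0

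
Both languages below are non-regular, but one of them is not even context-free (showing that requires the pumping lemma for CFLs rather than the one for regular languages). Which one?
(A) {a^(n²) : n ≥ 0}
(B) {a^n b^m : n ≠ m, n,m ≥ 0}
(A) {a^(n²) : n ≥ 0}

(A) {a^(n²) : n ≥ 0} requires the CFL pumping lemma.

- {a^n b^m : n ≠ m, n,m ≥ 0} is context-free (but not regular)
  • Can be shown non-regular with the regular pumping lemma
  • After pumping a's, we can make n = m

- {a^(n²) : n ≥ 0} is NOT context-free
  • Requires the CFL pumping lemma to prove
  • Gaps between squares grow unboundedly

The CFL pumping lemma is "stronger" in that it can prove non-membership
in the larger class of context-free languages.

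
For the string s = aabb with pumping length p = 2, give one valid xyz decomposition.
x = 'a', y = 'a', z = 'bb'

For s = aabb and p = 2, one valid decomposition is:
- x = 'a' (length 1)
- y = 'a' (length 1)
- z = 'bb' (length 2)

Verification:
- xyz = 'a' + 'a' + 'bb' = aabb ✓
- |xy| = 2 ≤ 2 ✓
- |y| = 1 > 0 ✓

All pumping lemma constraints are satisfied.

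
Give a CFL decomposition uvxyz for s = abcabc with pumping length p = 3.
u='ab', v='c', x='a', y='b', z='c'

For s = abcabc with pumping length p = 3:

One valid decomposition:
- u = 'ab'
- v = 'c'
- x = 'a'
- y = 'b'
- z = 'c'

Verification:
- uvxyz = 'ab' + 'c' + 'a' + 'b' + 'c' = abcabc ✓
- |vxy| = |'cab'| = 3 ≤ 3 ✓
- |vy| = |'cb'| = 2 > 0 ✓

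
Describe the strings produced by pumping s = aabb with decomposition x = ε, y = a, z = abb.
{xy^i z : i ≥ 0} = {a^(i+1) b^2 : i ≥ 0} = {abb, aabb, aaabb, ...}

With x = ε, y = a, z = abb: Starting with aabb and pumping the first 'a' (z = abb keeps the second 'a'), we get strings with i+1 a's followed by 2 b's for i = 0, 1, 2, ...; note bb is not produced because z always contributes one a.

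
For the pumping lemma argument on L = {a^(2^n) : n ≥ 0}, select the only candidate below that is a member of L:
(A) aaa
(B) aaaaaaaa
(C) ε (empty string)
(B) aaaaaaaa

The pumping lemma is applied to a string s that lies in L, so first check membership of each option:
- (A) aaa has length 3, strictly between 2^1 = 2 and 2^2 = 4, so it is not in L ✗
- (B) aaaaaaaa has length 8 = 2^3, so it is in L ✓
- (C) ε has length 0, which is not a power of 2, so it is not in L ✗

Only (B) aaaaaaaa is in L, so it is the only candidate that could play the role of s.
(In a complete proof one picks s in terms of the pumping length p so that |s| ≥ p is guaranteed; a fixed string like aaaaaaaa illustrates the shape of such an s.)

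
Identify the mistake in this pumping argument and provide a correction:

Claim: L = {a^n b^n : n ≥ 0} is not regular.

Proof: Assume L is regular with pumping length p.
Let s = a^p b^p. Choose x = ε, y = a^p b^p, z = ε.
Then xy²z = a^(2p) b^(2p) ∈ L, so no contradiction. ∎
Error: The decomposition violates |xy| ≤ p. With y = a^p b^p, |xy| = |y| = 2p > p. (The proof also miscomputes xy²z, which would be a^p b^p a^p b^p rather than a^(2p) b^(2p), and it wrongly treats one harmless decomposition as settling the matter — the prover does not get to choose the decomposition.)

Correction: The pumping lemma requires |xy| ≤ p, and the argument must handle every decomposition satisfying |xy| ≤ p, |y| ≥ 1. Since s starts with p a's, any such y consists only of a's, say y = a^k with k ≥ 1. Then xy²z = a^(p+k) b^p has unequal numbers of a's and b's, so xy²z ∉ L — the required contradiction.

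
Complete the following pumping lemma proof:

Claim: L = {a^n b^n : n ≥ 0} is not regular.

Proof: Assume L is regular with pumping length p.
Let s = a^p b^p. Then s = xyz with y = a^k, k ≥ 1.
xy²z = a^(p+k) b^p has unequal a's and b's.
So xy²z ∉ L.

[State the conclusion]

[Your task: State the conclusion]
This contradicts the pumping lemma for regular languages,
which guarantees xy^i z ∈ L for all i ≥ 0.

Since our assumption that L is regular leads to a contradiction,
we conclude that L = {a^n b^n : n ≥ 0} is NOT regular. ∎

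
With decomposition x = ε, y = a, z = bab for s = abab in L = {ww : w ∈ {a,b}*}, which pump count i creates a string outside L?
i = 0

xy⁰z = ε · ε · bab = bab; bab has odd length 3, so it cannot be written as ww and is not in L.
(Other choices also work, e.g. i = 2, 3; only i = 1 is guaranteed to stay in L since xy¹z = s.)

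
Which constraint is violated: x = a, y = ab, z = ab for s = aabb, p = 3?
Violated: xyz = s

The decomposition x = a, y = ab, z = ab for s = aabb with p = 3
violates the constraint: xyz = s

xyz = 'a' + 'ab' + 'ab' = 'aabab' ≠ 'aabb' = s. The decomposition doesn't reconstruct s.

Pumping lemma constraints:
1. xyz = s (decomposition is valid)
2. |xy| ≤ p
3. |y| > 0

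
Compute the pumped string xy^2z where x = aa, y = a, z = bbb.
aaaabbb

Given x = 'aa', y = 'a', z = 'bbb' and i = 2:

xy^2z = x + y·y·...·y (2 times) + z
       = 'aa' + 'a'^2 + 'bbb'
       = 'aa' + 'aa' + 'bbb'
       = 'aaaabbb'

The pumped string is 'aaaabbb' with length 7.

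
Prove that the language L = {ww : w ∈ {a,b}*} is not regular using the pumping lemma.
Assume for contradiction that L is regular, and let p ≥ 1 be the pumping length given by the pumping lemma.
Choose s = a^p b a^p b. Then s ∈ L (take w = a^p b) and |s| = 2p + 2 ≥ p.
By the pumping lemma, s = xyz for some x, y, z with |xy| ≤ p, |y| ≥ 1, and xy^i z ∈ L for every i ≥ 0.
Since |xy| ≤ p and the first p symbols of s are all a's, y = a^k for some k with 1 ≤ k ≤ p.

Take i = 2: t = xy²z = a^(p + k) b a^p b.
Suppose t = uu for some string u. The string t contains exactly two b's and ends in b, so u contains exactly one b and ends in b; hence u = a^j b for some j, and uu = a^j b a^j b. Comparing with t = a^(p + k) b a^p b forces j = p + k (first block) and j = p (second block), which is impossible since k ≥ 1. So t ∉ L.

This contradicts the pumping lemma, which requires xy^i z ∈ L for all i ≥ 0.
Hence L = {ww : w ∈ {a,b}*} is not regular. ∎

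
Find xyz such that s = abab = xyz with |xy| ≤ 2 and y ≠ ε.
x = 'a', y = 'b', z = 'ab'

For s = abab and p = 2, one valid decomposition is:
- x = 'a' (length 1)
- y = 'b' (length 1)
- z = 'ab' (length 2)

Verification:
- xyz = 'a' + 'b' + 'ab' = abab ✓
- |xy| = 2 ≤ 2 ✓
- |y| = 1 > 0 ✓

All pumping lemma constraints are satisfied.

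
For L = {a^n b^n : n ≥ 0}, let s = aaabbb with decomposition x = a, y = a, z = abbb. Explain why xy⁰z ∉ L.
xy⁰z = aabbb ∉ L

Pumping with i = 0 replaces y = a by y⁰ = ε:
- Original: s = xyz = aaabbb; aaabbb = a^3 b^3 has equal counts (3 = 3), so it is in L
- Pumped: xy⁰z = a · ε · abbb = aabbb
- aabbb has 2 a's and 3 b's; 2 ≠ 3, so it is not in L

The pumping lemma would require xy⁰z ∈ L, so this decomposition yields a contradiction.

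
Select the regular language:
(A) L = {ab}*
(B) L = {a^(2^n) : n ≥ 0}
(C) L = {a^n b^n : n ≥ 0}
(A) {ab}*

(A) L = {ab}* is regular.

This can be recognized by a finite automaton (DFA/NFA).
Regular expressions like {ab}* define regular languages.

The other choices are not regular:
- {a^n b^n : n ≥ 0}: After pumping, the number of a's and b's become unequal
- {a^(2^n) : n ≥ 0}: After pumping, length is no longer a power of 2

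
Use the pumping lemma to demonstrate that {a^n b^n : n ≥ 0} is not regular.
Assume for contradiction that L is regular, and let p ≥ 1 be the pumping length given by the pumping lemma.
Choose s = a^p b^p. Then s ∈ L and |s| = 2p ≥ p.
By the pumping lemma, s = xyz for some x, y, z with |xy| ≤ p, |y| ≥ 1, and xy^i z ∈ L for every i ≥ 0.
Since |xy| ≤ p and the first p symbols of s are all a's, we must have y = a^k for some k with 1 ≤ k ≤ p.

Take i = 3: xy³z = a^(p + 2k) b^p.
This string has p + 2k a's but p b's, and p + 2k > p because k ≥ 1. So xy³z ∉ L.

This contradicts the pumping lemma, which requires xy^i z ∈ L for all i ≥ 0.
Hence L = {a^n b^n : n ≥ 0} is not regular. ∎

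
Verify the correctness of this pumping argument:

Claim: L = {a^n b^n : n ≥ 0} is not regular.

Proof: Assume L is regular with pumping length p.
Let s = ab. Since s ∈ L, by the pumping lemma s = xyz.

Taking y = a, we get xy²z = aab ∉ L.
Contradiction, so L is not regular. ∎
The proof is INCORRECT.

Error: The string s = ab may be shorter than p.
The pumping lemma only applies to strings with |s| ≥ p, and p is not under our control.
We must choose s in terms of p, e.g. s = a^p b^p, to ensure |s| ≥ p.
(The proof also fixes one particular y; a valid argument must handle every decomposition with |xy| ≤ p and |y| ≥ 1 — for s = a^p b^p this forces y = a^k, and then xy²z = a^(p+k) b^p ∉ L.)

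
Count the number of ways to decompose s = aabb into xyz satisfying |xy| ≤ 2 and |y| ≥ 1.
3

For s = 'aabb' with pumping length p = 2:

Constraints: |xy| ≤ 2, |y| > 0

Valid decompositions (|xy| ≤ p, |y| ≥ 1):
  • x='', y='a', z='abb'
  • x='a', y='a', z='bb'
  • x='', y='aa', z='bb'

Total count: 3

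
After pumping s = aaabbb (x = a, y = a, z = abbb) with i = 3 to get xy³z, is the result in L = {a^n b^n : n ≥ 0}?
No

xy³z = a · aaa · abbb = aaaaabbb.
aaaaabbb has 5 a's and 3 b's; 5 ≠ 3, so it is not in L.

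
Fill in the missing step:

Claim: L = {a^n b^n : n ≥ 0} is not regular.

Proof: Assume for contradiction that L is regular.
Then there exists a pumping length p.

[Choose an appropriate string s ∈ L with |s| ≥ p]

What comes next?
s = a^p b^p

This string is in L (has equal a's and b's) and has length 2p ≥ p.
Any decomposition xyz with |xy| ≤ p means y consists only of a's,
so pumping will unbalance the counts.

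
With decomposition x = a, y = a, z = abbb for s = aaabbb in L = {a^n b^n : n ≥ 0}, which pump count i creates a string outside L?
i = 2

xy²z = a · aa · abbb = aaaabbb; aaaabbb has 4 a's and 3 b's; 4 ≠ 3, so it is not in L.
(Other choices also work, e.g. i = 0, 3; only i = 1 is guaranteed to stay in L since xy¹z = s.)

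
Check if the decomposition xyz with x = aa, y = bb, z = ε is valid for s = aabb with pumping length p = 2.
Violated: |xy| ≤ p

The decomposition x = aa, y = bb, z = ε for s = aabb with p = 2
violates the constraint: |xy| ≤ p

|xy| = |aabb| = 4 > 2 = p. The decomposition puts too many characters in xy.

Pumping lemma constraints:
1. xyz = s (decomposition is valid)
2. |xy| ≤ p
3. |y| > 0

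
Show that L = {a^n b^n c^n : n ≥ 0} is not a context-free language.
Assume for contradiction that L is context-free, and let p ≥ 1 be the pumping length given by the pumping lemma for CFLs.
Choose s = a^p b^p c^p. Then s ∈ L and |s| = 3p ≥ p.
By the CFL pumping lemma, s = uvxyz for some u, v, x, y, z with |vxy| ≤ p, |vy| ≥ 1, and uv^i xy^i z ∈ L for every i ≥ 0.

Because |vxy| ≤ p, the window vxy cannot contain both an a and a c: any substring of s containing both must include the entire block b^p plus at least one a and one c, so it has length ≥ p + 2 > p.
Hence at least one of the letters a, c does not occur in vy at all.

Take i = 0: the string uxz is obtained from s by deleting |vy| ≥ 1 symbols, so |uxz| = 3p − |vy| < 3p.
But the letter (a or c) that does not occur in vy still occurs exactly p times in uxz. Every string of L with exactly p copies of some letter is a^p b^p c^p, of length 3p. Since |uxz| < 3p, uxz ∉ L.

This contradicts the CFL pumping lemma, which requires uv^i xy^i z ∈ L for all i ≥ 0.
Hence L = {a^n b^n c^n : n ≥ 0} is not context-free. ∎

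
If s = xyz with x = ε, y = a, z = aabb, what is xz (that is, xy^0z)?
aabb

Given x = '', y = 'a', z = 'aabb' and i = 0:

xy^0z = x + y·y·...·y (0 times) + z
       = '' + 'a'^0 + 'aabb'
       = '' + '' + 'aabb'
       = 'aabb'

The pumped string is 'aabb' with length 4.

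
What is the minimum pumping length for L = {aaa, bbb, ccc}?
p = 4

For a finite language L, the pumping lemma holds vacuously if p > max|s| for s ∈ L.

The longest string in L = {aaa, bbb, ccc} has length 3.
If p = 4, then no string s ∈ L has |s| ≥ p, so the condition is vacuously true.

The minimum pumping length is p = 4.

Why no smaller p works: for any p ≤ 3, the longest string s ∈ L has |s| = 3 ≥ p, so it would
have to be pumpable; but pumping up (i = 2, 3, ...) produces ever longer strings, which cannot all lie in the
finite language L. So the pumping property fails for every p ≤ 3.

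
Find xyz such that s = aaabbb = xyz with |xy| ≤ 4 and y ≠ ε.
x = 'a', y = 'a', z = 'abbb'

For s = aaabbb and p = 4, one valid decomposition is:
- x = 'a' (length 1)
- y = 'a' (length 1)
- z = 'abbb' (length 4)

Verification:
- xyz = 'a' + 'a' + 'abbb' = aaabbb ✓
- |xy| = 2 ≤ 4 ✓
- |y| = 1 > 0 ✓

All pumping lemma constraints are satisfied.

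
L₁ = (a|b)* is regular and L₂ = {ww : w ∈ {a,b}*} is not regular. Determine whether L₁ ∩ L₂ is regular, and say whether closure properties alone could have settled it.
No — L₁ ∩ L₂ is not regular.

(a|b)* is all strings over {a,b}, so L₁ ∩ L₂ = {ww : w ∈ {a,b}*} = L₂ itself, which is not regular (pump s = a^p b a^p b).

Note that the bare facts "L₁ regular, L₂ non-regular" do not settle the question by themselves: the closure of regular languages under ∪, ∩, complement and difference applies only when BOTH operands are regular. With a non-regular operand the result can come out regular or non-regular depending on the specific languages, so one has to work out L₁ ∩ L₂ for this particular pair, as above.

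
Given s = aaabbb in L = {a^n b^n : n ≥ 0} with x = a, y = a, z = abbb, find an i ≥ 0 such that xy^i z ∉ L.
i = 0

xy⁰z = a · ε · abbb = aabbb; aabbb has 2 a's and 3 b's; 2 ≠ 3, so it is not in L.
(Other choices also work, e.g. i = 2, 3; only i = 1 is guaranteed to stay in L since xy¹z = s.)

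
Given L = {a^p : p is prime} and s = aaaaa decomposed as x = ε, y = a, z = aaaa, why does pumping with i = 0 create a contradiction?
xy⁰z = aaaa ∉ L

Pumping with i = 0 replaces y = a by y⁰ = ε:
- Original: s = xyz = aaaaa; aaaaa has length 5, which is prime, so it is in L
- Pumped: xy⁰z = ε · ε · aaaa = aaaa
- aaaa has length 4 = 2 × 2, which is not prime, so it is not in L

The pumping lemma would require xy⁰z ∈ L, so this decomposition yields a contradiction.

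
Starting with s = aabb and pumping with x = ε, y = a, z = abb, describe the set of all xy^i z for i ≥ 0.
{xy^i z : i ≥ 0} = {a^(i+1) b^2 : i ≥ 0} = {abb, aabb, aaabb, ...}

With x = ε, y = a, z = abb: Starting with aabb and pumping the first 'a' (z = abb keeps the second 'a'), we get strings with i+1 a's followed by 2 b's for i = 0, 1, 2, ...; note bb is not produced because z always contributes one a.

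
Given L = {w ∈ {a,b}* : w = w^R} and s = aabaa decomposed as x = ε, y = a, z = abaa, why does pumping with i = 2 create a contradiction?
xy²z = aaabaa ∉ L

Pumping with i = 2 replaces y = a by y² = aa:
- Original: s = xyz = aabaa; aabaa reversed is aabaa, the same string, so it is a palindrome and is in L
- Pumped: xy²z = ε · aa · abaa = aaabaa
- aaabaa reversed is aabaaa ≠ aaabaa, so it is not a palindrome and is not in L

The pumping lemma would require xy²z ∈ L, so this decomposition yields a contradiction.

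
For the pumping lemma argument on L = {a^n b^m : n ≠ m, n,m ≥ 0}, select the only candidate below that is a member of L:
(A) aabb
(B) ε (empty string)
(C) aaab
(C) aaab

The pumping lemma is applied to a string s that lies in L, so first check membership of each option:
- (A) aabb = a^2 b^2 has n = m = 2, so it is not in L ✗
- (B) ε = a^0 b^0 has n = m = 0, so it is not in L ✗
- (C) aaab = a^3 b^1 with 3 ≠ 1, so it is in L ✓

Only (C) aaab is in L, so it is the only candidate that could play the role of s.
(In a complete proof one picks s in terms of the pumping length p so that |s| ≥ p is guaranteed; a fixed string like aaab illustrates the shape of such an s.)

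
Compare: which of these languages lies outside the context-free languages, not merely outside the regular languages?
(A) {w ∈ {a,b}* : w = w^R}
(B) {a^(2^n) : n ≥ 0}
(B) {a^(2^n) : n ≥ 0}

(B) {a^(2^n) : n ≥ 0} requires the CFL pumping lemma.

- {w ∈ {a,b}* : w = w^R} is context-free (but not regular)
  • Can be shown non-regular with the regular pumping lemma
  • After pumping, the string is no longer symmetric

- {a^(2^n) : n ≥ 0} is NOT context-free
  • Requires the CFL pumping lemma to prove
  • Gaps between powers of 2 grow exponentially

The CFL pumping lemma is "stronger" in that it can prove non-membership
in the larger class of context-free languages.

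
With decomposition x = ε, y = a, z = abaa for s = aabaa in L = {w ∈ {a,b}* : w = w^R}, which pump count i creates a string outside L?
i = 0

xy⁰z = ε · ε · abaa = abaa; abaa reversed is aaba ≠ abaa, so it is not a palindrome and is not in L.
(Other choices also work, e.g. i = 2, 3; only i = 1 is guaranteed to stay in L since xy¹z = s.)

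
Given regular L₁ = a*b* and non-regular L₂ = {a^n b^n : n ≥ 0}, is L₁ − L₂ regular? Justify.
No — L₁ − L₂ is not regular.

a*b* − {a^n b^n} = {a^n b^m : n ≠ m}. If this were regular, then its complement intersected with a*b*, namely {a^n b^n : n ≥ 0}, would be regular too (closure under complement and intersection) — contradiction. So L₁ − L₂ is not regular.

Note that the bare facts "L₁ regular, L₂ non-regular" do not settle the question by themselves: the closure of regular languages under ∪, ∩, complement and difference applies only when BOTH operands are regular. With a non-regular operand the result can come out regular or non-regular depending on the specific languages, so one has to work out L₁ − L₂ for this particular pair, as above.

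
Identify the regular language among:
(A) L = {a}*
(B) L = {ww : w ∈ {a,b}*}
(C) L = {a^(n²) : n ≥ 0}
(A) {a}*

(A) L = {a}* is regular.

This can be recognized by a finite automaton (DFA/NFA).
Regular expressions like {a}* define regular languages.

The other choices are not regular:
- {ww : w ∈ {a,b}*}: After pumping, the two halves no longer match
- {a^(n²) : n ≥ 0}: After pumping, length is no longer a perfect square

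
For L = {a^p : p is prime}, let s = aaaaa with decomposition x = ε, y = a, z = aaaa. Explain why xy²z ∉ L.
xy²z = aaaaaa ∉ L

Pumping with i = 2 replaces y = a by y² = aa:
- Original: s = xyz = aaaaa; aaaaa has length 5, which is prime, so it is in L
- Pumped: xy²z = ε · aa · aaaa = aaaaaa
- aaaaaa has length 6 = 2 × 3, which is not prime, so it is not in L

The pumping lemma would require xy²z ∈ L, so this decomposition yields a contradiction.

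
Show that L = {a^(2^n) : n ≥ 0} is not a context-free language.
Assume for contradiction that L is context-free, and let p ≥ 1 be the pumping length given by the pumping lemma for CFLs.
Choose s = a^(2^p). Then s ∈ L and |s| = 2^p ≥ p.
By the CFL pumping lemma, s = uvxyz for some u, v, x, y, z with |vxy| ≤ p, |vy| ≥ 1, and uv^i xy^i z ∈ L for every i ≥ 0.
All symbols are a's, so only lengths matter: let k = |vy|, with 1 ≤ k ≤ |vxy| ≤ p < 2^p.

Take i = 2: |uv²xy²z| = 2^p + k, and 2^p < 2^p + k < 2^p + 2^p = 2^(p+1).
So the length lies strictly between consecutive powers of two and is not a power of 2; uv²xy²z ∉ L.

This contradicts the CFL pumping lemma, which requires uv^i xy^i z ∈ L for all i ≥ 0.
Hence L = {a^(2^n) : n ≥ 0} is not context-free. ∎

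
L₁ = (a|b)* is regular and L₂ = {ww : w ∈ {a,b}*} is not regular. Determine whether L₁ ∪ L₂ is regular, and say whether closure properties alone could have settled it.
Yes — L₁ ∪ L₂ is regular.

{ww} ⊆ (a|b)*, so L₁ ∪ L₂ = (a|b)*, which is regular.

Note that the bare facts "L₁ regular, L₂ non-regular" do not settle the question by themselves: the closure of regular languages under ∪, ∩, complement and difference applies only when BOTH operands are regular. With a non-regular operand the result can come out regular or non-regular depending on the specific languages, so one has to work out L₁ ∪ L₂ for this particular pair, as above.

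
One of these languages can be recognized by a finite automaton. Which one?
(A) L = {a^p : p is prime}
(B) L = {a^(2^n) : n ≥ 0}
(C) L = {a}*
(C) {a}*

(C) L = {a}* is regular.

This can be recognized by a finite automaton (DFA/NFA).
Regular expressions like {a}* define regular languages.

The other choices are not regular:
- {a^(2^n) : n ≥ 0}: After pumping, length is no longer a power of 2
- {a^p : p is prime}: After pumping, the length becomes composite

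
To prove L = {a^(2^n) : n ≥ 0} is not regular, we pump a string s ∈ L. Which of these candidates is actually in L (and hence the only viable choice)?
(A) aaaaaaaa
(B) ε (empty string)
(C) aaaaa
(A) aaaaaaaa

The pumping lemma is applied to a string s that lies in L, so first check membership of each option:
- (A) aaaaaaaa has length 8 = 2^3, so it is in L ✓
- (B) ε has length 0, which is not a power of 2, so it is not in L ✗
- (C) aaaaa has length 5, strictly between 2^2 = 4 and 2^3 = 8, so it is not in L ✗

Only (A) aaaaaaaa is in L, so it is the only candidate that could play the role of s.
(In a complete proof one picks s in terms of the pumping length p so that |s| ≥ p is guaranteed; a fixed string like aaaaaaaa illustrates the shape of such an s.)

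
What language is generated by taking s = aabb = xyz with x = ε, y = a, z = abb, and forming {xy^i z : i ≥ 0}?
{xy^i z : i ≥ 0} = {a^(i+1) b^2 : i ≥ 0} = {abb, aabb, aaabb, ...}

With x = ε, y = a, z = abb: Starting with aabb and pumping the first 'a' (z = abb keeps the second 'a'), we get strings with i+1 a's followed by 2 b's for i = 0, 1, 2, ...; note bb is not produced because z always contributes one a.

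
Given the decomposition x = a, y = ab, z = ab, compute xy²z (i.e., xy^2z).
aababab

Given x = 'a', y = 'ab', z = 'ab' and i = 2:

xy^2z = x + y·y·...·y (2 times) + z
       = 'a' + 'ab'^2 + 'ab'
       = 'a' + 'abab' + 'ab'
       = 'aababab'

The pumped string is 'aababab' with length 7.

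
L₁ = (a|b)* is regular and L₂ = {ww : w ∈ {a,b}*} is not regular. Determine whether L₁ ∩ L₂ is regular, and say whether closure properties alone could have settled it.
No — L₁ ∩ L₂ is not regular.

(a|b)* is all strings over {a,b}, so L₁ ∩ L₂ = {ww : w ∈ {a,b}*} = L₂ itself, which is not regular (pump s = a^p b a^p b).

Note that the bare facts "L₁ regular, L₂ non-regular" do not settle the question by themselves: the closure of regular languages under ∪, ∩, complement and difference applies only when BOTH operands are regular. With a non-regular operand the result can come out regular or non-regular depending on the specific languages, so one has to work out L₁ ∩ L₂ for this particular pair, as above.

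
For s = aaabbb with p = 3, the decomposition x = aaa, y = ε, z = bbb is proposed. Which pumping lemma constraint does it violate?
Violated: |y| > 0

The decomposition x = aaa, y = ε, z = bbb for s = aaabbb with p = 3
violates the constraint: |y| > 0

|y| = 0, but the pumping lemma requires |y| > 0 (y must be non-empty).

Pumping lemma constraints:
1. xyz = s (decomposition is valid)
2. |xy| ≤ p
3. |y| > 0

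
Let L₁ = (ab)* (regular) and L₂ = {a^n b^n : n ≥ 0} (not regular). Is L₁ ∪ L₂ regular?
No — L₁ ∪ L₂ is not regular.

Let U = (ab)* ∪ {a^n b^n}. If U were regular, then U ∩ aa*bb* would be regular (closure under intersection with a regular language). But (ab)* ∩ aa*bb* = {ab} and {a^n b^n} ∩ aa*bb* = {a^n b^n : n ≥ 1}, so U ∩ aa*bb* = {a^n b^n : n ≥ 1}, which is not regular. Hence U is not regular.

Note that the bare facts "L₁ regular, L₂ non-regular" do not settle the question by themselves: the closure of regular languages under ∪, ∩, complement and difference applies only when BOTH operands are regular. With a non-regular operand the result can come out regular or non-regular depending on the specific languages, so one has to work out L₁ ∪ L₂ for this particular pair, as above.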